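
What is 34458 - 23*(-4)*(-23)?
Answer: 32342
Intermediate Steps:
34458 - 23*(-4)*(-23) = 34458 + 92*(-23) = 34458 - 2116 = 32342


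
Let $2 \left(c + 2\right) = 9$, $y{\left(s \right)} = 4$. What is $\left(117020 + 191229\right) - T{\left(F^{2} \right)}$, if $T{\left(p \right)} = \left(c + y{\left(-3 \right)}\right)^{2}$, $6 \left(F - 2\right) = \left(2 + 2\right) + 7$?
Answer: $\frac{1232827}{4} \approx 3.0821 \cdot 10^{5}$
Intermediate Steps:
$F = \frac{23}{6}$ ($F = 2 + \frac{\left(2 + 2\right) + 7}{6} = 2 + \frac{4 + 7}{6} = 2 + \frac{1}{6} \cdot 11 = 2 + \frac{11}{6} = \frac{23}{6} \approx 3.8333$)
$c = \frac{5}{2}$ ($c = -2 + \frac{1}{2} \cdot 9 = -2 + \frac{9}{2} = \frac{5}{2} \approx 2.5$)
$T{\left(p \right)} = \frac{169}{4}$ ($T{\left(p \right)} = \left(\frac{5}{2} + 4\right)^{2} = \left(\frac{13}{2}\right)^{2} = \frac{169}{4}$)
$\left(117020 + 191229\right) - T{\left(F^{2} \right)} = \left(117020 + 191229\right) - \frac{169}{4} = 308249 - \frac{169}{4} = \frac{1232827}{4}$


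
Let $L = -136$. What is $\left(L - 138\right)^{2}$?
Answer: $75076$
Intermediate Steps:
$\left(L - 138\right)^{2} = \left(-136 - 138\right)^{2} = \left(-274\right)^{2} = 75076$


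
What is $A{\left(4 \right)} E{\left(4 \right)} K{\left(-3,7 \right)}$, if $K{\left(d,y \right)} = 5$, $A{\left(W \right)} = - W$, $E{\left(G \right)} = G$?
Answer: $-80$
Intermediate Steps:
$A{\left(4 \right)} E{\left(4 \right)} K{\left(-3,7 \right)} = \left(-1\right) 4 \cdot 4 \cdot 5 = \left(-4\right) 4 \cdot 5 = \left(-16\right) 5 = -80$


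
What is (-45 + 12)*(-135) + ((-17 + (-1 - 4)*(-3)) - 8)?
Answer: 4445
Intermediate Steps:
(-45 + 12)*(-135) + ((-17 + (-1 - 4)*(-3)) - 8) = -33*(-135) + ((-17 - 5*(-3)) - 8) = 4455 + ((-17 + 15) - 8) = 4455 + (-2 - 8) = 4455 - 10 = 4445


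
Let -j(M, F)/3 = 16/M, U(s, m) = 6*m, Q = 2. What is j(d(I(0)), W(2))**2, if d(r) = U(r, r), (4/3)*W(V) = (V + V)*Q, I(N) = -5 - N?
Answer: 64/25 ≈ 2.5600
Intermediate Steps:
W(V) = 3*V (W(V) = 3*((V + V)*2)/4 = 3*((2*V)*2)/4 = 3*(4*V)/4 = 3*V)
d(r) = 6*r
j(M, F) = -48/M
j(d(I(0)), W(2))**2 = (-48*1/(6*(-5 - 1*0)))**2 = (-48*1/(6*(-5 + 0)))**2 = (-48/(6*(-5)))**2 = (-48/(-30))**2 = (-48*(-1/30))**2 = (8/5)**2 = 64/25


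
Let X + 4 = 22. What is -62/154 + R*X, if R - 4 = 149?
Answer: 212027/77 ≈ 2753.6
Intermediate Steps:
R = 153 (R = 4 + 149 = 153)
X = 18 (X = -4 + 22 = 18)
-62/154 + R*X = -62/154 + 153*18 = -62*1/154 + 2754 = -31/77 + 2754 = 212027/77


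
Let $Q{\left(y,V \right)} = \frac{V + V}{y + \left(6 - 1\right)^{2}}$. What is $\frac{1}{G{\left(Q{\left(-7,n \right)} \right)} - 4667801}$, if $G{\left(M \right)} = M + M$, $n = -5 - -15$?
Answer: $- \frac{9}{42010189} \approx -2.1423 \cdot 10^{-7}$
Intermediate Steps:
$n = 10$ ($n = -5 + 15 = 10$)
$Q{\left(y,V \right)} = \frac{2 V}{25 + y}$ ($Q{\left(y,V \right)} = \frac{2 V}{y + 5^{2}} = \frac{2 V}{y + 25} = \frac{2 V}{25 + y}$)
$G{\left(M \right)} = 2 M$
$\frac{1}{G{\left(Q{\left(-7,n \right)} \right)} - 4667801} = \frac{1}{2 \cdot 2 \cdot 10 \frac{1}{25 - 7} - 4667801} = \frac{1}{2 \cdot 2 \cdot 10 \cdot \frac{1}{18} - 4667801} = \frac{1}{2 \cdot \frac{10}{9} - 4667801} = \frac{1}{\frac{20}{9} - 4667801} = \frac{1}{- \frac{42010189}{9}} = - \frac{9}{42010189}$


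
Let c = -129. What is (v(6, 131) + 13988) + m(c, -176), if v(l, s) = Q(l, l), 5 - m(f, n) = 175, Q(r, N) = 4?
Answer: 13822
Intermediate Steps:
m(f, n) = -170 (m(f, n) = 5 - 1*175 = 5 - 175 = -170)
v(l, s) = 4
(v(6, 131) + 13988) + m(c, -176) = (4 + 13988) - 170 = 13992 - 170 = 13822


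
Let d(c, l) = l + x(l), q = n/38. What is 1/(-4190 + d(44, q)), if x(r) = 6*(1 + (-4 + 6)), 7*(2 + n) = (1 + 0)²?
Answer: -266/1109765 ≈ -0.00023969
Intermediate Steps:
n = -13/7 (n = -2 + (1 + 0)²/7 = -2 + (⅐)*1² = -2 + (⅐)*1 = -2 + ⅐ = -13/7 ≈ -1.8571)
x(r) = 18 (x(r) = 6*(1 + 2) = 6*3 = 18)
q = -13/266 (q = -13/7/38 = -13/7*1/38 = -13/266 ≈ -0.048872)
d(c, l) = 18 + l (d(c, l) = l + 18 = 18 + l)
1/(-4190 + d(44, q)) = 1/(-4190 + (18 - 13/266)) = 1/(-4190 + 4775/266) = 1/(-1109765/266) = -266/1109765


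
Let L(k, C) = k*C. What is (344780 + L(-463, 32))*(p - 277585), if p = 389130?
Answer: 36805834380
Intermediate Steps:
L(k, C) = C*k
(344780 + L(-463, 32))*(p - 277585) = (344780 + 32*(-463))*(389130 - 277585) = (344780 - 14816)*111545 = 329964*111545 = 36805834380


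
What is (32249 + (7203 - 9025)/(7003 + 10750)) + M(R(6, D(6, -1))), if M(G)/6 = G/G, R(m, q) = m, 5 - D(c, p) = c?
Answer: 572621193/17753 ≈ 32255.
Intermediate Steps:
D(c, p) = 5 - c
M(G) = 6 (M(G) = 6*(G/G) = 6*1 = 6)
(32249 + (7203 - 9025)/(7003 + 10750)) + M(R(6, D(6, -1))) = (32249 + (7203 - 9025)/(7003 + 10750)) + 6 = (32249 - 1822/17753) + 6 = 572514675/17753 + 6 = 572621193/17753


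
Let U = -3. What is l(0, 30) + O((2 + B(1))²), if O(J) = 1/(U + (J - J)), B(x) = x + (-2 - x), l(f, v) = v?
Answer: 89/3 ≈ 29.667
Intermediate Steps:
B(x) = -2
O(J) = -⅓ (O(J) = 1/(-3 + (J - J)) = 1/(-3 + 0) = 1/(-3) = -⅓)
l(0, 30) + O((2 + B(1))²) = 30 - ⅓ = 89/3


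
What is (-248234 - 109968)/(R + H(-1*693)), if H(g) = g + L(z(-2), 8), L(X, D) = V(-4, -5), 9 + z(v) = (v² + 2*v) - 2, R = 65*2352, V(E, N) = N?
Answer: -179101/76091 ≈ -2.3538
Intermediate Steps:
R = 152880
z(v) = -11 + v² + 2*v (z(v) = -9 + ((v² + 2*v) - 2) = -9 + (-2 + v² + 2*v) = -11 + v² + 2*v)
L(X, D) = -5
H(g) = -5 + g (H(g) = g - 5 = -5 + g)
(-248234 - 109968)/(R + H(-1*693)) = (-248234 - 109968)/(152880 + (-5 - 1*693)) = -358202/(152880 + (-5 - 693)) = -358202/(152880 - 698) = -358202/152182 = -358202*1/152182 = -179101/76091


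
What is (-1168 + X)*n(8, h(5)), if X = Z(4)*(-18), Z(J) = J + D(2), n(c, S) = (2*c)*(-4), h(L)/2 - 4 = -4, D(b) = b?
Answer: 81664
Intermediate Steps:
h(L) = 0 (h(L) = 8 + 2*(-4) = 8 - 8 = 0)
n(c, S) = -8*c
Z(J) = 2 + J (Z(J) = J + 2 = 2 + J)
X = -108 (X = (2 + 4)*(-18) = 6*(-18) = -108)
(-1168 + X)*n(8, h(5)) = (-1168 - 108)*(-8*8) = -1276*(-64) = 81664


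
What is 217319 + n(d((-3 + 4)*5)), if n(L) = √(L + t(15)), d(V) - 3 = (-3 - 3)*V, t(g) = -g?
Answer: 217319 + I*√42 ≈ 2.1732e+5 + 6.4807*I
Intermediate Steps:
d(V) = 3 - 6*V (d(V) = 3 + (-3 - 3)*V = 3 - 6*V)
n(L) = √(-15 + L) (n(L) = √(L - 1*15) = √(L - 15) = √(-15 + L))
217319 + n(d((-3 + 4)*5)) = 217319 + √(-15 + (3 - 6*(-3 + 4)*5)) = 217319 + √(-15 + (3 - 6*5)) = 217319 + √(-15 + (3 - 30)) = 217319 + √(-15 - 27) = 217319 + √(-42) = 217319 + I*√42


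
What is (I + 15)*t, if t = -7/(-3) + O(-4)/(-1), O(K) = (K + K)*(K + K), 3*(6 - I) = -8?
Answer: -13135/9 ≈ -1459.4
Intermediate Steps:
I = 26/3 (I = 6 - 1/3*(-8) = 6 + 8/3 = 26/3 ≈ 8.6667)
O(K) = 4*K**2 (O(K) = (2*K)*(2*K) = 4*K**2)
t = -185/3 (t = -7/(-3) + (4*(-4)**2)/(-1) = -7*(-1/3) + (4*16)*(-1) = 7/3 + 64*(-1) = 7/3 - 64 = -185/3 ≈ -61.667)
(I + 15)*t = (26/3 + 15)*(-185/3) = (71/3)*(-185/3) = -13135/9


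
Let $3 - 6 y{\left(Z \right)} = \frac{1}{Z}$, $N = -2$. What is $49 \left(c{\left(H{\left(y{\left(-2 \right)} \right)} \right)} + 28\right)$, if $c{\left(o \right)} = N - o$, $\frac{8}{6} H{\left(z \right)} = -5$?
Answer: $\frac{5831}{4} \approx 1457.8$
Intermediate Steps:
$y{\left(Z \right)} = \frac{1}{2} - \frac{1}{6 Z}$
$H{\left(z \right)} = - \frac{15}{4}$ ($H{\left(z \right)} = \frac{3}{4} \left(-5\right) = - \frac{15}{4}$)
$c{\left(o \right)} = -2 - o$
$49 \left(c{\left(H{\left(y{\left(-2 \right)} \right)} \right)} + 28\right) = 49 \left(\left(-2 - - \frac{15}{4}\right) + 28\right) = 49 \left(\left(-2 + \frac{15}{4}\right) + 28\right) = 49 \left(\frac{7}{4} + 28\right) = 49 \cdot \frac{119}{4} = \frac{5831}{4}$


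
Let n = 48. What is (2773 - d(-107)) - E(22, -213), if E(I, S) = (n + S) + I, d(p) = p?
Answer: 3023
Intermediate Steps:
E(I, S) = 48 + I + S (E(I, S) = (48 + S) + I = 48 + I + S)
(2773 - d(-107)) - E(22, -213) = (2773 - 1*(-107)) - (48 + 22 - 213) = (2773 + 107) - 1*(-143) = 2880 + 143 = 3023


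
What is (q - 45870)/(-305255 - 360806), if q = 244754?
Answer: -198884/666061 ≈ -0.29860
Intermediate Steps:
(q - 45870)/(-305255 - 360806) = (244754 - 45870)/(-305255 - 360806) = 198884/(-666061) = 198884*(-1/666061) = -198884/666061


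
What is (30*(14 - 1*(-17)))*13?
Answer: 12090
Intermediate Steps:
(30*(14 - 1*(-17)))*13 = (30*(14 + 17))*13 = (30*31)*13 = 930*13 = 12090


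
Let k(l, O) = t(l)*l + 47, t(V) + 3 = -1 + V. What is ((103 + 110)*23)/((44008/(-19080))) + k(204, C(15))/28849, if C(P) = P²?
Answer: -336850334288/158698349 ≈ -2122.6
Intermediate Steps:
t(V) = -4 + V (t(V) = -3 + (-1 + V) = -4 + V)
k(l, O) = 47 + l*(-4 + l) (k(l, O) = (-4 + l)*l + 47 = l*(-4 + l) + 47 = 47 + l*(-4 + l))
((103 + 110)*23)/((44008/(-19080))) + k(204, C(15))/28849 = ((103 + 110)*23)/((44008/(-19080))) + (47 + 204*(-4 + 204))/28849 = (213*23)/((44008*(-1/19080))) + (47 + 204*200)*(1/28849) = 4899/(-5501/2385) + (47 + 40800)*(1/28849) = 4899*(-2385/5501) + 40847*(1/28849) = -11684115/5501 + 40847/28849 = -336850334288/158698349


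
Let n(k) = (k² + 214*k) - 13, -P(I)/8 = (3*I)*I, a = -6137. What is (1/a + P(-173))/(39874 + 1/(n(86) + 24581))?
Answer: -222031338829504/12325388985721 ≈ -18.014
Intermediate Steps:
P(I) = -24*I² (P(I) = -8*3*I*I = -24*I²)
n(k) = -13 + k² + 214*k
(1/a + P(-173))/(39874 + 1/(n(86) + 24581)) = (1/(-6137) - 24*(-173)²)/(39874 + 1/((-13 + 86² + 214*86) + 24581)) = (-1/6137 - 24*29929)/(39874 + 1/((-13 + 7396 + 18404) + 24581)) = (-1/6137 - 718296)/(39874 + 1/(25787 + 24581)) = -4408182553/(6137*(39874 + 1/50368)) = -4408182553/(6137*2008373633/50368) = -4408182553/6137*50368/2008373633 = -222031338829504/12325388985721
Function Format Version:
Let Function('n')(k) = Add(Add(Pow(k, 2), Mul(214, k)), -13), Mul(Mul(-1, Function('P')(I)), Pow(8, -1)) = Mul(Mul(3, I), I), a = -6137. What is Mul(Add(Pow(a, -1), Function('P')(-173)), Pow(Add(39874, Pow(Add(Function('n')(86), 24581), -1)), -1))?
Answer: Rational(-222031338829504, 12325388985721) ≈ -18.014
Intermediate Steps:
Function('P')(I) = Mul(-24, Pow(I, 2)) (Function('P')(I) = Mul(-8, Mul(Mul(3, I), I)) = Mul(-8, Mul(3, Pow(I, 2))) = Mul(-24, Pow(I, 2)))
Function('n')(k) = Add(-13, Pow(k, 2), Mul(214, k))
Mul(Add(Pow(a, -1), Function('P')(-173)), Pow(Add(39874, Pow(Add(Function('n')(86), 24581), -1)), -1)) = Mul(Add(Pow(-6137, -1), Mul(-24, Pow(-173, 2))), Pow(Add(39874, Pow(Add(Add(-13, Pow(86, 2), Mul(214, 86)), 24581), -1)), -1)) = Mul(Add(Rational(-1, 6137), Mul(-24, 29929)), Pow(Add(39874, Pow(Add(Add(-13, 7396, 18404), 24581), -1)), -1)) = Mul(Add(Rational(-1, 6137), -718296), Pow(Add(39874, Pow(Add(25787, 24581), -1)), -1)) = Mul(Rational(-4408182553, 6137), Pow(Add(39874, Pow(50368, -1)), -1)) = Mul(Rational(-4408182553, 6137), Pow(Add(39874, Rational(1, 50368)), -1)) = Mul(Rational(-4408182553, 6137), Pow(Rational(2008373633, 50368), -1)) = Mul(Rational(-4408182553, 6137), Rational(50368, 2008373633)) = Rational(-222031338829504, 12325388985721)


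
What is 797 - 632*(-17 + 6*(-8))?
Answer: 41877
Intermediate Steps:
797 - 632*(-17 + 6*(-8)) = 797 - 632*(-17 - 48) = 797 - 632*(-65) = 797 + 41080 = 41877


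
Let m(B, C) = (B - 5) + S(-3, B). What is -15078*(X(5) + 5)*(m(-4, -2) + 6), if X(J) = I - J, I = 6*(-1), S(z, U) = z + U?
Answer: -904680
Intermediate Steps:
S(z, U) = U + z
I = -6
m(B, C) = -8 + 2*B (m(B, C) = (B - 5) + (B - 3) = (-5 + B) + (-3 + B) = -8 + 2*B)
X(J) = -6 - J
-15078*(X(5) + 5)*(m(-4, -2) + 6) = -15078*((-6 - 1*5) + 5)*((-8 + 2*(-4)) + 6) = -15078*((-6 - 5) + 5)*((-8 - 8) + 6) = -15078*(-11 + 5)*(-16 + 6) = -(-90468)*(-10) = -15078*60 = -904680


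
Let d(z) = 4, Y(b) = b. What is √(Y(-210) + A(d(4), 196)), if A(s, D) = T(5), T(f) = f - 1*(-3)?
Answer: I*√202 ≈ 14.213*I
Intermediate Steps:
T(f) = 3 + f (T(f) = f + 3 = 3 + f)
A(s, D) = 8 (A(s, D) = 3 + 5 = 8)
√(Y(-210) + A(d(4), 196)) = √(-210 + 8) = √(-202) = I*√202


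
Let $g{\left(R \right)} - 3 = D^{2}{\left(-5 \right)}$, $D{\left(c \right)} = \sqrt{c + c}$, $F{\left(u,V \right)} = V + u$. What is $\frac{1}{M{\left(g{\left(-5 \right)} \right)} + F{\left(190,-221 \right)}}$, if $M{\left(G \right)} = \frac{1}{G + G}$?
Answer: $- \frac{14}{435} \approx -0.032184$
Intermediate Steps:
$D{\left(c \right)} = \sqrt{2} \sqrt{c}$ ($D{\left(c \right)} = \sqrt{2 c} = \sqrt{2} \sqrt{c}$)
$g{\left(R \right)} = -7$ ($g{\left(R \right)} = 3 + \left(\sqrt{2} \sqrt{-5}\right)^{2} = 3 + \left(\sqrt{2} i \sqrt{5}\right)^{2} = 3 + \left(i \sqrt{10}\right)^{2} = 3 - 10 = -7$)
$M{\left(G \right)} = \frac{1}{2 G}$
$\frac{1}{M{\left(g{\left(-5 \right)} \right)} + F{\left(190,-221 \right)}} = \frac{1}{\frac{1}{2 \left(-7\right)} + \left(-221 + 190\right)} = \frac{1}{\frac{1}{2} \left(- \frac{1}{7}\right) - 31} = \frac{1}{- \frac{1}{14} - 31} = \frac{1}{- \frac{435}{14}} = - \frac{14}{435}$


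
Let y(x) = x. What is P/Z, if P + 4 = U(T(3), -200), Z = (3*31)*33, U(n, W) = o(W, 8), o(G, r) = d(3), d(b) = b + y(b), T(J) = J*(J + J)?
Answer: 2/3069 ≈ 0.00065168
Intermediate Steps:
T(J) = 2*J**2 (T(J) = J*(2*J) = 2*J**2)
d(b) = 2*b (d(b) = b + b = 2*b)
o(G, r) = 6 (o(G, r) = 2*3 = 6)
U(n, W) = 6
Z = 3069 (Z = 93*33 = 3069)
P = 2 (P = -4 + 6 = 2)
P/Z = 2/3069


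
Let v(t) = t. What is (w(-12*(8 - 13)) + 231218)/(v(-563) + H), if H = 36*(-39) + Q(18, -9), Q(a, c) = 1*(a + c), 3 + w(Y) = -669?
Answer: -115273/979 ≈ -117.75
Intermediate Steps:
w(Y) = -672 (w(Y) = -3 - 669 = -672)
Q(a, c) = a + c
H = -1395 (H = 36*(-39) + (18 - 9) = -1404 + 9 = -1395)
(w(-12*(8 - 13)) + 231218)/(v(-563) + H) = (-672 + 231218)/(-563 - 1395) = 230546/(-1958) = 230546*(-1/1958) = -115273/979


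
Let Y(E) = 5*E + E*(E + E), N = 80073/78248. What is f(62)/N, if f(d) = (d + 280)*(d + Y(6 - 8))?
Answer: 178405440/8897 ≈ 20052.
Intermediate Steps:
N = 80073/78248 (N = 80073*(1/78248) = 80073/78248 ≈ 1.0233)
Y(E) = 2*E² + 5*E (Y(E) = 5*E + E*(2*E) = 5*E + 2*E² = 2*E² + 5*E)
f(d) = (-2 + d)*(280 + d) (f(d) = (d + 280)*(d + (6 - 8)*(5 + 2*(6 - 8))) = (280 + d)*(d - 2*(5 + 2*(-2))) = (280 + d)*(d - 2*(5 - 4)) = (280 + d)*(d - 2*1) = (280 + d)*(d - 2) = (280 + d)*(-2 + d) = (-2 + d)*(280 + d))
f(62)/N = (-560 + 62² + 278*62)/(80073/78248) = (-560 + 3844 + 17236)*(78248/80073) = 20520*(78248/80073) = 178405440/8897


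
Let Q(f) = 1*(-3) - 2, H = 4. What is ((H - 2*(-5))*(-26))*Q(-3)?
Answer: 1820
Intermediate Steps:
Q(f) = -5 (Q(f) = -3 - 2 = -5)
((H - 2*(-5))*(-26))*Q(-3) = ((4 - 2*(-5))*(-26))*(-5) = ((4 + 10)*(-26))*(-5) = (14*(-26))*(-5) = -364*(-5) = 1820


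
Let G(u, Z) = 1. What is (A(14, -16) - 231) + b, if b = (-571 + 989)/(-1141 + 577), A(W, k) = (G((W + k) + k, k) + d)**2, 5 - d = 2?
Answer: -60839/282 ≈ -215.74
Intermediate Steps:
d = 3 (d = 5 - 1*2 = 5 - 2 = 3)
A(W, k) = 16 (A(W, k) = (1 + 3)**2 = 4**2 = 16)
b = -209/282 (b = 418/(-564) = 418*(-1/564) = -209/282 ≈ -0.74113)
(A(14, -16) - 231) + b = (16 - 231) - 209/282 = -215 - 209/282 = -60839/282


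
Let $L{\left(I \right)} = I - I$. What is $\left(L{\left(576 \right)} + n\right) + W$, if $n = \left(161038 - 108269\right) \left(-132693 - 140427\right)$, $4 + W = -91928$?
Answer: $-14412361212$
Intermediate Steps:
$W = -91932$ ($W = -4 - 91928 = -91932$)
$n = -14412269280$ ($n = 52769 \left(-273120\right) = -14412269280$)
$L{\left(I \right)} = 0$
$\left(L{\left(576 \right)} + n\right) + W = \left(0 - 14412269280\right) - 91932 = -14412269280 - 91932 = -14412361212$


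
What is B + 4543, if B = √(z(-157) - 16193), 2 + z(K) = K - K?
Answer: 4543 + I*√16195 ≈ 4543.0 + 127.26*I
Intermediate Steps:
z(K) = -2 (z(K) = -2 + (K - K) = -2 + 0 = -2)
B = I*√16195 (B = √(-2 - 16193) = √(-16195) = I*√16195 ≈ 127.26*I)
B + 4543 = I*√16195 + 4543 = 4543 + I*√16195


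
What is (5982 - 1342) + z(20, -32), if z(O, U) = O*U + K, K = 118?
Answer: 4118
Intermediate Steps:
z(O, U) = 118 + O*U (z(O, U) = O*U + 118 = 118 + O*U)
(5982 - 1342) + z(20, -32) = (5982 - 1342) + (118 + 20*(-32)) = 4640 + (118 - 640) = 4640 - 522 = 4118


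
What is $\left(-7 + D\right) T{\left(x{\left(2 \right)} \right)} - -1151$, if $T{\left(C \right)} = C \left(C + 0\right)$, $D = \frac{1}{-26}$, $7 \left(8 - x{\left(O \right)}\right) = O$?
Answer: $\frac{466373}{637} \approx 732.14$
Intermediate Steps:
$x{\left(O \right)} = 8 - \frac{O}{7}$
$D = - \frac{1}{26} \approx -0.038462$
$T{\left(C \right)} = C^{2}$ ($T{\left(C \right)} = C C = C^{2}$)
$\left(-7 + D\right) T{\left(x{\left(2 \right)} \right)} - -1151 = \left(-7 - \frac{1}{26}\right) \left(8 - \frac{2}{7}\right)^{2} - -1151 = - \frac{183 \left(8 - \frac{2}{7}\right)^{2}}{26} + 1151 = - \frac{183 \left(\frac{54}{7}\right)^{2}}{26} + 1151 = \left(- \frac{183}{26}\right) \frac{2916}{49} + 1151 = - \frac{266814}{637} + 1151 = \frac{466373}{637}$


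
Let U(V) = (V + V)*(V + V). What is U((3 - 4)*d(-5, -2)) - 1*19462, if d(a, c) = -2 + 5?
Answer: -19426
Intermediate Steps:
d(a, c) = 3
U(V) = 4*V**2 (U(V) = (2*V)*(2*V) = 4*V**2)
U((3 - 4)*d(-5, -2)) - 1*19462 = 4*((3 - 4)*3)**2 - 1*19462 = 4*(-1*3)**2 - 19462 = 4*(-3)**2 - 19462 = 4*9 - 19462 = 36 - 19462 = -19426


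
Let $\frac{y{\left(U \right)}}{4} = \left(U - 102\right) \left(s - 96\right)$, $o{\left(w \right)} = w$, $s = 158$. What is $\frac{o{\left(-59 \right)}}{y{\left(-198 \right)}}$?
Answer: $\frac{59}{74400} \approx 0.00079301$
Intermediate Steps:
$y{\left(U \right)} = -25296 + 248 U$ ($y{\left(U \right)} = 4 \left(U - 102\right) \left(158 - 96\right) = 4 \left(-102 + U\right) 62 = 4 \left(-6324 + 62 U\right) = -25296 + 248 U$)
$\frac{o{\left(-59 \right)}}{y{\left(-198 \right)}} = - \frac{59}{-25296 + 248 \left(-198\right)} = - \frac{59}{-25296 - 49104} = - \frac{59}{-74400} = \left(-59\right) \left(- \frac{1}{74400}\right) = \frac{59}{74400}$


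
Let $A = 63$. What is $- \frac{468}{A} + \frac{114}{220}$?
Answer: $- \frac{5321}{770} \approx -6.9104$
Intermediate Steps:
$- \frac{468}{A} + \frac{114}{220} = - \frac{468}{63} + \frac{114}{220} = \left(-468\right) \frac{1}{63} + 114 \cdot \frac{1}{220} = - \frac{52}{7} + \frac{57}{110} = - \frac{5321}{770}$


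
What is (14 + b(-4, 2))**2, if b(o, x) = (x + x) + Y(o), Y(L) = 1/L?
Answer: 5041/16 ≈ 315.06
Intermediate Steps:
Y(L) = 1/L
b(o, x) = 1/o + 2*x (b(o, x) = (x + x) + 1/o = 2*x + 1/o = 1/o + 2*x)
(14 + b(-4, 2))**2 = (14 + (1/(-4) + 2*2))**2 = (14 + (-1/4 + 4))**2 = (14 + 15/4)**2 = (71/4)**2 = 5041/16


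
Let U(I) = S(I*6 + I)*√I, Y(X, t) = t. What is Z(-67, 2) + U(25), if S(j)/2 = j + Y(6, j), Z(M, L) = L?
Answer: 3502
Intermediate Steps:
S(j) = 4*j (S(j) = 2*(j + j) = 2*(2*j) = 4*j)
U(I) = 28*I^(3/2) (U(I) = (4*(I*6 + I))*√I = (4*(6*I + I))*√I = (4*(7*I))*√I = (28*I)*√I = 28*I^(3/2))
Z(-67, 2) + U(25) = 2 + 28*25^(3/2) = 2 + 28*125 = 2 + 3500 = 3502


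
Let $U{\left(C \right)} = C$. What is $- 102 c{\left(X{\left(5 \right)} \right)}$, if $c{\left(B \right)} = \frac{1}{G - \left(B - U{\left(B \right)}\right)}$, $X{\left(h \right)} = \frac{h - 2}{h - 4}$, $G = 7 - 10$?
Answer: $34$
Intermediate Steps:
$G = -3$ ($G = 7 - 10 = -3$)
$X{\left(h \right)} = \frac{-2 + h}{-4 + h}$
$c{\left(B \right)} = - \frac{1}{3}$ ($c{\left(B \right)} = \frac{1}{-3 + \left(B - B\right)} = \frac{1}{-3 + 0} = \frac{1}{-3} = - \frac{1}{3}$)
$- 102 c{\left(X{\left(5 \right)} \right)} = \left(-102\right) \left(- \frac{1}{3}\right) = 34$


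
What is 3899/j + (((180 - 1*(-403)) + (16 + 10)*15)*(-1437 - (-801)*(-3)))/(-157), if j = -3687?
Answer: 13775199697/578859 ≈ 23797.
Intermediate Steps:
3899/j + (((180 - 1*(-403)) + (16 + 10)*15)*(-1437 - (-801)*(-3)))/(-157) = 3899/(-3687) + (((180 - 1*(-403)) + (16 + 10)*15)*(-1437 - (-801)*(-3)))/(-157) = 3899*(-1/3687) + (((180 + 403) + 26*15)*(-1437 - 801*3))*(-1/157) = -3899/3687 + ((583 + 390)*(-1437 - 2403))*(-1/157) = -3899/3687 + (973*(-3840))*(-1/157) = -3899/3687 - 3736320*(-1/157) = -3899/3687 + 3736320/157 = 13775199697/578859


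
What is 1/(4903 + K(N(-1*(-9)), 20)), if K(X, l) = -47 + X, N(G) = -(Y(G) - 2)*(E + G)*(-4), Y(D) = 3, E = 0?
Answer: 1/4892 ≈ 0.00020442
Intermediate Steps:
N(G) = 4*G (N(G) = -(3 - 2)*(0 + G)*(-4) = -G*(-4) = 4*G)
1/(4903 + K(N(-1*(-9)), 20)) = 1/(4903 + (-47 + 4*(-1*(-9)))) = 1/(4903 + (-47 + 4*9)) = 1/(4903 + (-47 + 36)) = 1/(4903 - 11) = 1/4892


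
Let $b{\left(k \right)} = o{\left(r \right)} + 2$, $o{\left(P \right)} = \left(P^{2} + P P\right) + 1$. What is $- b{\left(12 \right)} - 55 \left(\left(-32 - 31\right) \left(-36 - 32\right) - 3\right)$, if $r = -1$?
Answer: $-235460$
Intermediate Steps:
$o{\left(P \right)} = 1 + 2 P^{2}$ ($o{\left(P \right)} = \left(P^{2} + P^{2}\right) + 1 = 2 P^{2} + 1 = 1 + 2 P^{2}$)
$b{\left(k \right)} = 5$ ($b{\left(k \right)} = \left(1 + 2 \left(-1\right)^{2}\right) + 2 = \left(1 + 2 \cdot 1\right) + 2 = \left(1 + 2\right) + 2 = 3 + 2 = 5$)
$- b{\left(12 \right)} - 55 \left(\left(-32 - 31\right) \left(-36 - 32\right) - 3\right) = \left(-1\right) 5 - 55 \left(\left(-32 - 31\right) \left(-36 - 32\right) - 3\right) = -5 - 55 \left(\left(-63\right) \left(-68\right) - 3\right) = -5 - 55 \left(4284 - 3\right) = -5 - 235455 = -235460$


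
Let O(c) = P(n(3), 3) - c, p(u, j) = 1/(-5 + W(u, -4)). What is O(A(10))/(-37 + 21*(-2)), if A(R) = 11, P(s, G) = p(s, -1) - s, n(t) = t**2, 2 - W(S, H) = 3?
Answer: 121/474 ≈ 0.25527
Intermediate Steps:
W(S, H) = -1 (W(S, H) = 2 - 1*3 = 2 - 3 = -1)
p(u, j) = -1/6 (p(u, j) = 1/(-5 - 1) = 1/(-6) = -1/6)
P(s, G) = -1/6 - s
O(c) = -55/6 - c (O(c) = (-1/6 - 1*3**2) - c = (-1/6 - 1*9) - c = (-1/6 - 9) - c = -55/6 - c)
O(A(10))/(-37 + 21*(-2)) = (-55/6 - 1*11)/(-37 + 21*(-2)) = (-55/6 - 11)/(-37 - 42) = -121/6/(-79) = -121/6*(-1/79) = 121/474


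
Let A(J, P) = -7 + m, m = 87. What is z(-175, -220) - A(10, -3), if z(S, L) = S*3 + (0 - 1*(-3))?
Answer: -602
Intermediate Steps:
z(S, L) = 3 + 3*S (z(S, L) = 3*S + (0 + 3) = 3*S + 3 = 3 + 3*S)
A(J, P) = 80 (A(J, P) = -7 + 87 = 80)
z(-175, -220) - A(10, -3) = (3 + 3*(-175)) - 1*80 = (3 - 525) - 80 = -522 - 80 = -602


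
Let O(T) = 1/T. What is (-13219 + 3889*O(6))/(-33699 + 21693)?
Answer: 75425/72036 ≈ 1.0470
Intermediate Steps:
(-13219 + 3889*O(6))/(-33699 + 21693) = (-13219 + 3889/6)/(-33699 + 21693) = (-13219 + 3889*(1/6))/(-12006) = (-13219 + 3889/6)*(-1/12006) = -75425/6*(-1/12006) = 75425/72036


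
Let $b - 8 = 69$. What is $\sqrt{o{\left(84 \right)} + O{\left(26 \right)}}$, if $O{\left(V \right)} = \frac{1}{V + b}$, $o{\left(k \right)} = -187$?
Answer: $\frac{6 i \sqrt{55105}}{103} \approx 13.674 i$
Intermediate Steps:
$b = 77$ ($b = 8 + 69 = 77$)
$O{\left(V \right)} = \frac{1}{77 + V}$ ($O{\left(V \right)} = \frac{1}{V + 77} = \frac{1}{77 + V}$)
$\sqrt{o{\left(84 \right)} + O{\left(26 \right)}} = \sqrt{-187 + \frac{1}{77 + 26}} = \sqrt{-187 + \frac{1}{103}} = \sqrt{- \frac{19260}{103}} = \frac{6 i \sqrt{55105}}{103}$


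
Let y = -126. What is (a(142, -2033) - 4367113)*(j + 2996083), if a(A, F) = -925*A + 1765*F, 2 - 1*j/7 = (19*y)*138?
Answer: -42929914846308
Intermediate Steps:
j = 2312618 (j = 14 - 7*19*(-126)*138 = 14 - (-16758)*138 = 14 - 7*(-330372) = 14 + 2312604 = 2312618)
(a(142, -2033) - 4367113)*(j + 2996083) = ((-925*142 + 1765*(-2033)) - 4367113)*(2312618 + 2996083) = ((-131350 - 3588245) - 4367113)*5308701 = (-3719595 - 4367113)*5308701 = -8086708*5308701 = -42929914846308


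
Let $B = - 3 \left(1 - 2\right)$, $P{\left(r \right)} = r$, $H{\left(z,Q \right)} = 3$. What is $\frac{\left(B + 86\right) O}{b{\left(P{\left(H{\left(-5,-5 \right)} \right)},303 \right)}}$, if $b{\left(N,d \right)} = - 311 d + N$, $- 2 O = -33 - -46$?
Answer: $\frac{1157}{188460} \approx 0.0061392$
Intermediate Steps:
$O = - \frac{13}{2}$ ($O = - \frac{-33 - -46}{2} = - \frac{-33 + 46}{2} = \left(- \frac{1}{2}\right) 13 = - \frac{13}{2} \approx -6.5$)
$B = 3$ ($B = \left(-3\right) \left(-1\right) = 3$)
$b{\left(N,d \right)} = N - 311 d$
$\frac{\left(B + 86\right) O}{b{\left(P{\left(H{\left(-5,-5 \right)} \right)},303 \right)}} = \frac{\left(3 + 86\right) \left(- \frac{13}{2}\right)}{3 - 94233} = \frac{89 \left(- \frac{13}{2}\right)}{3 - 94233} = - \frac{1157}{2 \left(-94230\right)} = \left(- \frac{1157}{2}\right) \left(- \frac{1}{94230}\right) = \frac{1157}{188460}$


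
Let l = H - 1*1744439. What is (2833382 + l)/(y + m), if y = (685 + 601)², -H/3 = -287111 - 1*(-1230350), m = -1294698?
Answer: -870387/179549 ≈ -4.8476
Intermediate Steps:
H = -2829717 (H = -3*(-287111 - 1*(-1230350)) = -3*(-287111 + 1230350) = -3*943239 = -2829717)
l = -4574156 (l = -2829717 - 1*1744439 = -2829717 - 1744439 = -4574156)
y = 1653796 (y = 1286² = 1653796)
(2833382 + l)/(y + m) = (2833382 - 4574156)/(1653796 - 1294698) = -1740774/359098 = -1740774*1/359098 = -870387/179549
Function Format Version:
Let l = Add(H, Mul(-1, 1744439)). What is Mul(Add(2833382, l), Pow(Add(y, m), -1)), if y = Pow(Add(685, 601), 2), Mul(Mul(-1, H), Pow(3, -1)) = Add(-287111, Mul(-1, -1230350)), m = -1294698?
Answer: Rational(-870387, 179549) ≈ -4.8476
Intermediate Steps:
H = -2829717 (H = Mul(-3, Add(-287111, Mul(-1, -1230350))) = Mul(-3, Add(-287111, 1230350)) = Mul(-3, 943239) = -2829717)
l = -4574156 (l = Add(-2829717, Mul(-1, 1744439)) = Add(-2829717, -1744439) = -4574156)
y = 1653796 (y = Pow(1286, 2) = 1653796)
Mul(Add(2833382, l), Pow(Add(y, m), -1)) = Mul(Add(2833382, -4574156), Pow(Add(1653796, -1294698), -1)) = Mul(-1740774, Pow(359098, -1)) = Mul(-1740774, Rational(1, 359098)) = Rational(-870387, 179549)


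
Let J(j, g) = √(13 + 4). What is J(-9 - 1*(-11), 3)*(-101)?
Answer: -101*√17 ≈ -416.43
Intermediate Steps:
J(j, g) = √17
J(-9 - 1*(-11), 3)*(-101) = √17*(-101) = -101*√17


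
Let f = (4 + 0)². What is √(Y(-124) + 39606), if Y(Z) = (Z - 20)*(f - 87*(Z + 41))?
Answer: I*√1002522 ≈ 1001.3*I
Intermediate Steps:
f = 16 (f = 4² = 16)
Y(Z) = (-3551 - 87*Z)*(-20 + Z) (Y(Z) = (Z - 20)*(16 - 87*(Z + 41)) = (-20 + Z)*(16 - 87*(41 + Z)) = (-20 + Z)*(16 + (-3567 - 87*Z)) = (-20 + Z)*(-3551 - 87*Z) = (-3551 - 87*Z)*(-20 + Z))
√(Y(-124) + 39606) = √((71020 - 1811*(-124) - 87*(-124)²) + 39606) = √((71020 + 224564 - 87*15376) + 39606) = √((71020 + 224564 - 1337712) + 39606) = √(-1042128 + 39606) = √(-1002522) = I*√1002522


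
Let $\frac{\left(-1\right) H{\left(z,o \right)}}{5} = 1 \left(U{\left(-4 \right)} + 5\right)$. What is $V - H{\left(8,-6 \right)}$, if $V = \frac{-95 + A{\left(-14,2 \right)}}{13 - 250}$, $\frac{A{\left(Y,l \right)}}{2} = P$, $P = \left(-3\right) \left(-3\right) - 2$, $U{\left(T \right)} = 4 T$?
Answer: $- \frac{4318}{79} \approx -54.658$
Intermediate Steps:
$P = 7$ ($P = 9 - 2 = 7$)
$A{\left(Y,l \right)} = 14$ ($A{\left(Y,l \right)} = 2 \cdot 7 = 14$)
$H{\left(z,o \right)} = 55$ ($H{\left(z,o \right)} = - 5 \cdot 1 \left(4 \left(-4\right) + 5\right) = - 5 \cdot 1 \left(-16 + 5\right) = - 5 \cdot 1 \left(-11\right) = \left(-5\right) \left(-11\right) = 55$)
$V = \frac{27}{79}$ ($V = \frac{-95 + 14}{13 - 250} = - \frac{81}{-237} = \left(-81\right) \left(- \frac{1}{237}\right) = \frac{27}{79} \approx 0.34177$)
$V - H{\left(8,-6 \right)} = \frac{27}{79} - 55 = - \frac{4318}{79}$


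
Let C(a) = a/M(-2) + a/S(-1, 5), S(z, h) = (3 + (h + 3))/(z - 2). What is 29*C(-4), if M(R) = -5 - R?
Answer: 2320/33 ≈ 70.303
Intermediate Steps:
S(z, h) = (6 + h)/(-2 + z) (S(z, h) = (3 + (3 + h))/(-2 + z) = (6 + h)/(-2 + z))
C(a) = -20*a/33 (C(a) = a/(-5 - 1*(-2)) + a/(((6 + 5)/(-2 - 1))) = a/(-5 + 2) + a/((11/(-3))) = a/(-3) + a/((-⅓*11)) = a*(-⅓) + a/(-11/3) = -a/3 + a*(-3/11) = -a/3 - 3*a/11 = -20*a/33)
29*C(-4) = 29*(-20/33*(-4)) = 29*(80/33) = 2320/33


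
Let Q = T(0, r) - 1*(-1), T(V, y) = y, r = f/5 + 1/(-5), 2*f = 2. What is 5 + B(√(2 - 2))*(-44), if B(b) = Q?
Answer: -39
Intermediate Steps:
f = 1 (f = (½)*2 = 1)
r = 0 (r = 1/5 + 1/(-5) = 1*(⅕) + 1*(-⅕) = ⅕ - ⅕ = 0)
Q = 1 (Q = 0 - 1*(-1) = 0 + 1 = 1)
B(b) = 1
5 + B(√(2 - 2))*(-44) = 5 + 1*(-44) = 5 - 44 = -39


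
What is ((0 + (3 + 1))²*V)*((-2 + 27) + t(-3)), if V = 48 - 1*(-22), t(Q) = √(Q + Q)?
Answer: 28000 + 1120*I*√6 ≈ 28000.0 + 2743.4*I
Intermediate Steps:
t(Q) = √2*√Q (t(Q) = √(2*Q) = √2*√Q)
V = 70 (V = 48 + 22 = 70)
((0 + (3 + 1))²*V)*((-2 + 27) + t(-3)) = ((0 + (3 + 1))²*70)*((-2 + 27) + √2*√(-3)) = ((0 + 4)²*70)*(25 + √2*(I*√3)) = (4²*70)*(25 + I*√6) = (16*70)*(25 + I*√6) = 1120*(25 + I*√6) = 28000 + 1120*I*√6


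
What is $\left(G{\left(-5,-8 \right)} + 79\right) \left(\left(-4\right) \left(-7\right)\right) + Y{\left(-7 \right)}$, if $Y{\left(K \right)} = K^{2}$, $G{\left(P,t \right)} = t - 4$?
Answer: $1925$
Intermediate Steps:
$G{\left(P,t \right)} = -4 + t$ ($G{\left(P,t \right)} = t - 4 = -4 + t$)
$\left(G{\left(-5,-8 \right)} + 79\right) \left(\left(-4\right) \left(-7\right)\right) + Y{\left(-7 \right)} = \left(\left(-4 - 8\right) + 79\right) \left(\left(-4\right) \left(-7\right)\right) + \left(-7\right)^{2} = \left(-12 + 79\right) 28 + 49 = 67 \cdot 28 + 49 = 1876 + 49 = 1925$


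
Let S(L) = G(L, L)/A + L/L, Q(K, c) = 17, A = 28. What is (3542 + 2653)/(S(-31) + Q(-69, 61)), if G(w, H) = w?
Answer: 173460/473 ≈ 366.72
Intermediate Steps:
S(L) = 1 + L/28 (S(L) = L/28 + L/L = L*(1/28) + 1 = L/28 + 1 = 1 + L/28)
(3542 + 2653)/(S(-31) + Q(-69, 61)) = (3542 + 2653)/((1 + (1/28)*(-31)) + 17) = 6195/((1 - 31/28) + 17) = 6195/(-3/28 + 17) = 6195/(473/28) = 6195*(28/473) = 173460/473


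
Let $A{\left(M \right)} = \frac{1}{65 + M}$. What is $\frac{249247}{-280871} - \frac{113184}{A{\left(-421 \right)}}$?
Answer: $\frac{11317276512737}{280871} \approx 4.0294 \cdot 10^{7}$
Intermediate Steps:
$\frac{249247}{-280871} - \frac{113184}{A{\left(-421 \right)}} = \frac{249247}{-280871} - \frac{113184}{\frac{1}{65 - 421}} = 249247 \left(- \frac{1}{280871}\right) - \frac{113184}{\frac{1}{-356}} = - \frac{249247}{280871} - \frac{113184}{- \frac{1}{356}} = - \frac{249247}{280871} - -40293504 = - \frac{249247}{280871} + 40293504 = \frac{11317276512737}{280871}$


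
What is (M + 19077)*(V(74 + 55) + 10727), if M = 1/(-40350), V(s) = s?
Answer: 4178240719172/20175 ≈ 2.0710e+8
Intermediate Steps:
M = -1/40350 ≈ -2.4783e-5
(M + 19077)*(V(74 + 55) + 10727) = (-1/40350 + 19077)*((74 + 55) + 10727) = 769756949*(129 + 10727)/40350 = (769756949/40350)*10856 = 4178240719172/20175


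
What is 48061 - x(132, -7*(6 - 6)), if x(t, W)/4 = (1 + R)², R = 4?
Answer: 47961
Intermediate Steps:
x(t, W) = 100 (x(t, W) = 4*(1 + 4)² = 4*5² = 4*25 = 100)
48061 - x(132, -7*(6 - 6)) = 48061 - 1*100 = 48061 - 100 = 47961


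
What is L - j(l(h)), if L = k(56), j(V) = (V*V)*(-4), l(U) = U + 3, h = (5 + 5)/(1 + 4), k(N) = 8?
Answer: 108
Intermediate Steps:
h = 2 (h = 10/5 = 10*(⅕) = 2)
l(U) = 3 + U
j(V) = -4*V² (j(V) = V²*(-4) = -4*V²)
L = 8
L - j(l(h)) = 8 - (-4)*(3 + 2)² = 8 - (-4)*5² = 8 - (-4)*25 = 8 - 1*(-100) = 8 + 100 = 108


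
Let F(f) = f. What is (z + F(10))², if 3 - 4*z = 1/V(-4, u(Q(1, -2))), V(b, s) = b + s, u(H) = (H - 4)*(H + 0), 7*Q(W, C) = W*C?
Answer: 34774609/295936 ≈ 117.51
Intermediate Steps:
Q(W, C) = C*W/7 (Q(W, C) = (W*C)/7 = (C*W)/7 = C*W/7)
u(H) = H*(-4 + H) (u(H) = (-4 + H)*H = H*(-4 + H))
z = 457/544 (z = ¾ - 1/(4*(-4 + ((⅐)*(-2)*1)*(-4 + (⅐)*(-2)*1))) = ¾ - 1/(4*(-4 - 2*(-4 - 2/7)/7)) = ¾ - 1/(4*(-4 - 2/7*(-30/7))) = ¾ - 1/(4*(-4 + 60/49)) = ¾ - 1/(4*(-136/49)) = ¾ - ¼*(-49/136) = ¾ + 49/544 = 457/544 ≈ 0.84007)
(z + F(10))² = (457/544 + 10)² = (5897/544)² = 34774609/295936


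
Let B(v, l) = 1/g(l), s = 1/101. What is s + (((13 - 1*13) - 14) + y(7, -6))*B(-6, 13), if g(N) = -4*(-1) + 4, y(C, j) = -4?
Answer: -905/404 ≈ -2.2401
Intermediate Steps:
s = 1/101 ≈ 0.0099010
g(N) = 8 (g(N) = 4 + 4 = 8)
B(v, l) = ⅛ (B(v, l) = 1/8 = ⅛)
s + (((13 - 1*13) - 14) + y(7, -6))*B(-6, 13) = 1/101 + (((13 - 1*13) - 14) - 4)*(⅛) = 1/101 + (((13 - 13) - 14) - 4)*(⅛) = 1/101 + ((0 - 14) - 4)*(⅛) = 1/101 + (-14 - 4)*(⅛) = 1/101 - 18*⅛ = 1/101 - 9/4 = -905/404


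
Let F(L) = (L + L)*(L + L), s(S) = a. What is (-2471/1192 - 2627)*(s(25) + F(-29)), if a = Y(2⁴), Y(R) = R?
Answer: -2648107475/298 ≈ -8.8863e+6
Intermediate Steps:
a = 16 (a = 2⁴ = 16)
s(S) = 16
F(L) = 4*L² (F(L) = (2*L)*(2*L) = 4*L²)
(-2471/1192 - 2627)*(s(25) + F(-29)) = (-2471/1192 - 2627)*(16 + 4*(-29)²) = (-2471*1/1192 - 2627)*(16 + 4*841) = (-2471/1192 - 2627)*(16 + 3364) = -3133855/1192*3380 = -2648107475/298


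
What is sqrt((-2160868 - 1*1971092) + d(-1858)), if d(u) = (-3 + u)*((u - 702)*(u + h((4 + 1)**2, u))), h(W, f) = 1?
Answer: 6*I*sqrt(245866030) ≈ 94081.0*I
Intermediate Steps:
d(u) = (1 + u)*(-702 + u)*(-3 + u) (d(u) = (-3 + u)*((u - 702)*(u + 1)) = (-3 + u)*((-702 + u)*(1 + u)) = (-3 + u)*((1 + u)*(-702 + u)) = (1 + u)*(-702 + u)*(-3 + u))
sqrt((-2160868 - 1*1971092) + d(-1858)) = sqrt((-2160868 - 1*1971092) + (2106 + (-1858)**3 - 704*(-1858)**2 + 1401*(-1858))) = sqrt((-2160868 - 1971092) + (2106 - 6414120712 - 704*3452164 - 2603058)) = sqrt(-4131960 + (2106 - 6414120712 - 2430323456 - 2603058)) = sqrt(-4131960 - 8847045120) = sqrt(-8851177080) = 6*I*sqrt(245866030)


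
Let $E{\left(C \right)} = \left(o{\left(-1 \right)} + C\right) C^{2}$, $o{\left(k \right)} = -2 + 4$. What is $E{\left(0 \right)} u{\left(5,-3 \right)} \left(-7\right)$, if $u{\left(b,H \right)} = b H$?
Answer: $0$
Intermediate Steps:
$u{\left(b,H \right)} = H b$
$o{\left(k \right)} = 2$
$E{\left(C \right)} = C^{2} \left(2 + C\right)$ ($E{\left(C \right)} = \left(2 + C\right) C^{2} = C^{2} \left(2 + C\right)$)
$E{\left(0 \right)} u{\left(5,-3 \right)} \left(-7\right) = 0^{2} \left(2 + 0\right) \left(\left(-3\right) 5\right) \left(-7\right) = 0 \cdot 2 \left(-15\right) \left(-7\right) = 0 \left(-15\right) \left(-7\right) = 0 \left(-7\right) = 0$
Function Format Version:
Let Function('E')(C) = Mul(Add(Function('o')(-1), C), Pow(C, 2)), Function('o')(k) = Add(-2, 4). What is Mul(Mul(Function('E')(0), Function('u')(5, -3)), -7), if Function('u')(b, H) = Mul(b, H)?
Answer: 0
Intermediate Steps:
Function('u')(b, H) = Mul(H, b)
Function('o')(k) = 2
Function('E')(C) = Mul(Pow(C, 2), Add(2, C)) (Function('E')(C) = Mul(Add(2, C), Pow(C, 2)) = Mul(Pow(C, 2), Add(2, C)))
Mul(Mul(Function('E')(0), Function('u')(5, -3)), -7) = Mul(Mul(Mul(Pow(0, 2), Add(2, 0)), Mul(-3, 5)), -7) = Mul(Mul(Mul(0, 2), -15), -7) = Mul(Mul(0, -15), -7) = Mul(0, -7) = 0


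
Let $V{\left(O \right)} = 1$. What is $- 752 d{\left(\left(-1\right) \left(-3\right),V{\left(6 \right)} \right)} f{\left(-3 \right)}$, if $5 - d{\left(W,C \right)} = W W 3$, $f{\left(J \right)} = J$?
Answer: $-49632$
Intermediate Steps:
$d{\left(W,C \right)} = 5 - 3 W^{2}$ ($d{\left(W,C \right)} = 5 - W W 3 = 5 - W 3 W = 5 - 3 W^{2}$)
$- 752 d{\left(\left(-1\right) \left(-3\right),V{\left(6 \right)} \right)} f{\left(-3 \right)} = - 752 \left(5 - 3 \left(\left(-1\right) \left(-3\right)\right)^{2}\right) \left(-3\right) = - 752 \left(5 - 3 \cdot 3^{2}\right) \left(-3\right) = - 752 \left(5 - 27\right) \left(-3\right) = - 752 \left(\left(-22\right) \left(-3\right)\right) = \left(-752\right) 66 = -49632$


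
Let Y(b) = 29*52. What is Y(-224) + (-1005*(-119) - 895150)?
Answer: -774047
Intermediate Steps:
Y(b) = 1508
Y(-224) + (-1005*(-119) - 895150) = 1508 + (-1005*(-119) - 895150) = 1508 + (119595 - 895150) = 1508 - 775555 = -774047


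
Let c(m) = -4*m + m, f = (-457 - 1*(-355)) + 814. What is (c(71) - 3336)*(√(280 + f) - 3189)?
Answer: 11317761 - 14196*√62 ≈ 1.1206e+7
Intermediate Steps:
f = 712 (f = (-457 + 355) + 814 = -102 + 814 = 712)
c(m) = -3*m
(c(71) - 3336)*(√(280 + f) - 3189) = (-3*71 - 3336)*(√(280 + 712) - 3189) = (-213 - 3336)*(√992 - 3189) = -3549*(4*√62 - 3189) = -3549*(-3189 + 4*√62) = 11317761 - 14196*√62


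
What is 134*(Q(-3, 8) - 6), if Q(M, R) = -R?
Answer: -1876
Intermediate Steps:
134*(Q(-3, 8) - 6) = 134*(-1*8 - 6) = 134*(-8 - 6) = 134*(-14) = -1876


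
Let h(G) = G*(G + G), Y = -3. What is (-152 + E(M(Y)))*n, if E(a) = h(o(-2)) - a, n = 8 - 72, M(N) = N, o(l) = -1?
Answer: 9408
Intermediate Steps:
n = -64
h(G) = 2*G² (h(G) = G*(2*G) = 2*G²)
E(a) = 2 - a (E(a) = 2*(-1)² - a = 2*1 - a = 2 - a)
(-152 + E(M(Y)))*n = (-152 + (2 - 1*(-3)))*(-64) = (-152 + (2 + 3))*(-64) = (-152 + 5)*(-64) = -147*(-64) = 9408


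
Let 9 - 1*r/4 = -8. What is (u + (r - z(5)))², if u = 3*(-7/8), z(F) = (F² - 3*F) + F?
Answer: 162409/64 ≈ 2537.6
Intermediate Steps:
r = 68 (r = 36 - 4*(-8) = 36 + 32 = 68)
z(F) = F² - 2*F
u = -21/8 (u = 3*(-7*⅛) = 3*(-7/8) = -21/8 ≈ -2.6250)
(u + (r - z(5)))² = (-21/8 + (68 - 5*(-2 + 5)))² = (-21/8 + (68 - 5*3))² = (-21/8 + (68 - 1*15))² = (-21/8 + (68 - 15))² = (-21/8 + 53)² = (403/8)² = 162409/64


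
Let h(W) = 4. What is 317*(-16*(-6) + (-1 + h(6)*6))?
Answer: 37723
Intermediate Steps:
317*(-16*(-6) + (-1 + h(6)*6)) = 317*(-16*(-6) + (-1 + 4*6)) = 317*(96 + (-1 + 24)) = 317*(96 + 23) = 317*119 = 37723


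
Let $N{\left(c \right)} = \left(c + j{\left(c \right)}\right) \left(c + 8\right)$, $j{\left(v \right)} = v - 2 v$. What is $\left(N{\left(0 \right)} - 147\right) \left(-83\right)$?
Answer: $12201$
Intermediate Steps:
$j{\left(v \right)} = - v$
$N{\left(c \right)} = 0$ ($N{\left(c \right)} = \left(c - c\right) \left(c + 8\right) = 0 \left(8 + c\right) = 0$)
$\left(N{\left(0 \right)} - 147\right) \left(-83\right) = \left(0 - 147\right) \left(-83\right) = \left(-147\right) \left(-83\right) = 12201$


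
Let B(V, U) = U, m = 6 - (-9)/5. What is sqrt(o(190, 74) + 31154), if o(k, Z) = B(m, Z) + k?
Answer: sqrt(31418) ≈ 177.25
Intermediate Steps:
m = 39/5 (m = 6 - (-9)/5 = 6 - 3*(-3/5) = 6 + 9/5 = 39/5 ≈ 7.8000)
o(k, Z) = Z + k
sqrt(o(190, 74) + 31154) = sqrt((74 + 190) + 31154) = sqrt(264 + 31154) = sqrt(31418)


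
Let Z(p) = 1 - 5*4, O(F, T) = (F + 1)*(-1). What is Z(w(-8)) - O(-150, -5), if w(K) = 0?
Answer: -168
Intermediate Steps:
O(F, T) = -1 - F (O(F, T) = (1 + F)*(-1) = -1 - F)
Z(p) = -19 (Z(p) = 1 - 20 = -19)
Z(w(-8)) - O(-150, -5) = -19 - (-1 - 1*(-150)) = -19 - (-1 + 150) = -19 - 1*149 = -19 - 149 = -168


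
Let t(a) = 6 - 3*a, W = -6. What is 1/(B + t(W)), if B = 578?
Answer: 1/602 ≈ 0.0016611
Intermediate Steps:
1/(B + t(W)) = 1/(578 + (6 - 3*(-6))) = 1/(578 + (6 + 18)) = 1/(578 + 24) = 1/602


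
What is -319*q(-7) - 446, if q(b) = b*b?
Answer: -16077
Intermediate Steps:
q(b) = b²
-319*q(-7) - 446 = -319*(-7)² - 446 = -319*49 - 446 = -15631 - 446 = -16077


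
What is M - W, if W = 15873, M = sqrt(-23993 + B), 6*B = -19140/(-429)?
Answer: -15873 + I*sqrt(36482043)/39 ≈ -15873.0 + 154.87*I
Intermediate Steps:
B = 290/39 (B = (-19140/(-429))/6 = (-19140*(-1/429))/6 = (1/6)*(580/13) = 290/39 ≈ 7.4359)
M = I*sqrt(36482043)/39 (M = sqrt(-23993 + 290/39) = sqrt(-935437/39) = I*sqrt(36482043)/39 ≈ 154.87*I)
M - W = I*sqrt(36482043)/39 - 1*15873 = I*sqrt(36482043)/39 - 15873 = -15873 + I*sqrt(36482043)/39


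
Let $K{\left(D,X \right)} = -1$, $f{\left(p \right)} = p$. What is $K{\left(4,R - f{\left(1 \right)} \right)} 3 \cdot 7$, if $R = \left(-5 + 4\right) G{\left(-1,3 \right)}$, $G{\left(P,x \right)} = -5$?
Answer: $-21$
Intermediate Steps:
$R = 5$ ($R = \left(-5 + 4\right) \left(-5\right) = \left(-1\right) \left(-5\right) = 5$)
$K{\left(4,R - f{\left(1 \right)} \right)} 3 \cdot 7 = - 3 \cdot 7 = \left(-1\right) 21 = -21$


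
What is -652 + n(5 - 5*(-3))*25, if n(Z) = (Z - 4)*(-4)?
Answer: -2252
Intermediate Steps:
n(Z) = 16 - 4*Z (n(Z) = (-4 + Z)*(-4) = 16 - 4*Z)
-652 + n(5 - 5*(-3))*25 = -652 + (16 - 4*(5 - 5*(-3)))*25 = -652 + (16 - 4*(5 + 15))*25 = -652 + (16 - 4*20)*25 = -652 + (16 - 80)*25 = -652 - 64*25 = -652 - 1600 = -2252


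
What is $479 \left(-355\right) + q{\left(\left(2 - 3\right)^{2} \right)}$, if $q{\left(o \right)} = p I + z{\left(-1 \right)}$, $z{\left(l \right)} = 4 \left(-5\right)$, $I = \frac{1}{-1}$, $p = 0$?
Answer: $-170065$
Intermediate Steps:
$I = -1$
$z{\left(l \right)} = -20$
$q{\left(o \right)} = -20$ ($q{\left(o \right)} = 0 \left(-1\right) - 20 = 0 - 20 = -20$)
$479 \left(-355\right) + q{\left(\left(2 - 3\right)^{2} \right)} = 479 \left(-355\right) - 20 = -170045 - 20 = -170065$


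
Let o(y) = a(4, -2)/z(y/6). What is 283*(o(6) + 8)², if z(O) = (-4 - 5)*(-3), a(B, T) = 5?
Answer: 13822003/729 ≈ 18960.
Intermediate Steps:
z(O) = 27 (z(O) = -9*(-3) = 27)
o(y) = 5/27
283*(o(6) + 8)² = 283*(5/27 + 8)² = 283*(221/27)² = 283*(48841/729) = 13822003/729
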